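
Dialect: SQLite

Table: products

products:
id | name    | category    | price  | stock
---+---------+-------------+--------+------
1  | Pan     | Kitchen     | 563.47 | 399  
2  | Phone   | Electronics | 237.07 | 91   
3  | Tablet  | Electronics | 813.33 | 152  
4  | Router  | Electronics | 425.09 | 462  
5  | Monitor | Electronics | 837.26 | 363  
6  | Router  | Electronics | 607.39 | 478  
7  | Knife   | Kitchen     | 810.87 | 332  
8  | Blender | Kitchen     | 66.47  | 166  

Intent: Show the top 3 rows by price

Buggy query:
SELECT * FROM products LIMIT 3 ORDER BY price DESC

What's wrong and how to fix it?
Bug: ORDER BY cannot follow LIMIT; LIMIT is the final clause

Fix: Swap the clauses: ORDER BY first, then LIMIT

Corrected query:
SELECT * FROM products ORDER BY price DESC LIMIT 3

Result:
id | name    | category    | price  | stock
---+---------+-------------+--------+------
5  | Monitor | Electronics | 837.26 | 363  
3  | Tablet  | Electronics | 813.33 | 152  
7  | Knife   | Kitchen     | 810.87 | 332  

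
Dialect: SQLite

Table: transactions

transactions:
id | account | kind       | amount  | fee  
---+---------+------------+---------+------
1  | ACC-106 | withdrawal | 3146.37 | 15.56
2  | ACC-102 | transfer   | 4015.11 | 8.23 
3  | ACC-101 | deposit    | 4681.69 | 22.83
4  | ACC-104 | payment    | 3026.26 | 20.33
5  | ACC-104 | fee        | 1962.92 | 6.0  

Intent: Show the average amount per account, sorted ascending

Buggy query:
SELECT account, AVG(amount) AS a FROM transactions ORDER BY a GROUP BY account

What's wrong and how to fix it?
Bug: GROUP BY must precede ORDER BY

Fix: Move ORDER BY to the end, after GROUP BY

Corrected query:
SELECT account, AVG(amount) AS a FROM transactions GROUP BY account ORDER BY a

Result:
account | a      
--------+--------
ACC-104 | 2494.59
ACC-106 | 3146.37
ACC-102 | 4015.11
ACC-101 | 4681.69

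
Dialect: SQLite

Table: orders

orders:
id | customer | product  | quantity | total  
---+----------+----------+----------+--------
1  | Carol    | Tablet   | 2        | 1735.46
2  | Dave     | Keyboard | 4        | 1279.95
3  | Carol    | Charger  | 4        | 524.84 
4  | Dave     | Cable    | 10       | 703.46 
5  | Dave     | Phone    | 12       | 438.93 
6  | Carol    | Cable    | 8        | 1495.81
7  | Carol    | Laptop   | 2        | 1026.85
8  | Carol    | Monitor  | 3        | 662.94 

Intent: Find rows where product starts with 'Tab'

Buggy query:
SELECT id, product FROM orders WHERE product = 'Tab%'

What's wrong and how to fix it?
Bug: '=' compares the literal string including the % character; pattern matching needs LIKE

Fix: Replace '=' with LIKE so 'Tab%' is treated as a pattern

Corrected query:
SELECT id, product FROM orders WHERE product LIKE 'Tab%'

Result:
id | product
---+--------
1  | Tablet 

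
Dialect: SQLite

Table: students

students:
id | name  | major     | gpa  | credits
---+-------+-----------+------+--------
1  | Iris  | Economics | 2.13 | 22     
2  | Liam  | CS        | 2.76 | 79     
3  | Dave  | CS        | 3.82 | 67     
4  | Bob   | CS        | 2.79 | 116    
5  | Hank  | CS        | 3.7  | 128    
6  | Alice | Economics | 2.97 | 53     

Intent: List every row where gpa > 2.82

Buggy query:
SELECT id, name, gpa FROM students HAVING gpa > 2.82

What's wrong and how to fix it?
Bug: HAVING filters the output of aggregation, but this query has no GROUP BY and no aggregate functions, so SQLite rejects it (HAVING clause on a non-aggregate query); the condition here is per row

Fix: Use WHERE for row-level filtering

Corrected query:
SELECT id, name, gpa FROM students WHERE gpa > 2.82

Result:
id | name  | gpa 
---+-------+-----
3  | Dave  | 3.82
5  | Hank  | 3.7 
6  | Alice | 2.97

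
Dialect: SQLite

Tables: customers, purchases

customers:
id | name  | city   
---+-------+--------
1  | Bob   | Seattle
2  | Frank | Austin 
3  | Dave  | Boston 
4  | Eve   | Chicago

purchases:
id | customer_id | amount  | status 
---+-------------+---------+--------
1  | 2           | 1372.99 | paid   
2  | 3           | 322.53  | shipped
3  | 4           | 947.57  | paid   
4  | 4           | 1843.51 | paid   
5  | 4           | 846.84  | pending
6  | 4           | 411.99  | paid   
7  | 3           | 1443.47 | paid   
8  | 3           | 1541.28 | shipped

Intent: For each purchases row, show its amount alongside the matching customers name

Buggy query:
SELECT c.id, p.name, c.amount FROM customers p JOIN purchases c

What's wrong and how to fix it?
Bug: JOIN with no ON clause produces a cartesian product; every purchases row pairs with every customers row

Fix: Add ON c.customer_id = p.id to the JOIN

Corrected query:
SELECT c.id, p.name, c.amount FROM customers p JOIN purchases c ON c.customer_id = p.id

Result:
id | name  | amount 
---+-------+--------
1  | Frank | 1372.99
2  | Dave  | 322.53 
3  | Eve   | 947.57 
4  | Eve   | 1843.51
5  | Eve   | 846.84 
6  | Eve   | 411.99 
7  | Dave  | 1443.47
8  | Dave  | 1541.28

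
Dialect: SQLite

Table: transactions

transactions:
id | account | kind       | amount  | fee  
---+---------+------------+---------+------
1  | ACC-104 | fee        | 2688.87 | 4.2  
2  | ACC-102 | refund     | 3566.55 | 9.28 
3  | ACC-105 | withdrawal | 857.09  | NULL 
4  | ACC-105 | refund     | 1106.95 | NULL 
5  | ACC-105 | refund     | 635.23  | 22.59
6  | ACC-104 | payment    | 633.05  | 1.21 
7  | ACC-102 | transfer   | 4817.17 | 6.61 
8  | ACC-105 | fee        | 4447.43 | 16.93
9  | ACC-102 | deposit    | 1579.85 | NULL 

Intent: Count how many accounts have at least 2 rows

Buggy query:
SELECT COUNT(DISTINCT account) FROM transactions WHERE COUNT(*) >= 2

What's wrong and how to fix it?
Bug: WHERE filters individual rows, not groups, so a group-level COUNT is invalid there

Fix: Group first with HAVING COUNT(*) >= 2, then COUNT the resulting groups

Corrected query:
SELECT COUNT(*) FROM (SELECT account FROM transactions GROUP BY account HAVING COUNT(*) >= 2)

Result:
COUNT(*)
--------
3       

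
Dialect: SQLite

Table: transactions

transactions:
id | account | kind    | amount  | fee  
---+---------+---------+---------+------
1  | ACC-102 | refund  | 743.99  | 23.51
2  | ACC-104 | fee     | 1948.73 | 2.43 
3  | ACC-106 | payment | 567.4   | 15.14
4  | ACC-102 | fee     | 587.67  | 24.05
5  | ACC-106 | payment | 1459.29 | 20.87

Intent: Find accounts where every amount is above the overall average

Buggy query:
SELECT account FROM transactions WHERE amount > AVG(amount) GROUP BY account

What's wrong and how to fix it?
Bug: AVG() is an aggregate; it can't sit directly in WHERE

Fix: Use a subquery for AVG and a HAVING MIN(...) filter so the condition holds for every row in the group

Corrected query:
SELECT account FROM transactions GROUP BY account HAVING MIN(amount) > (SELECT AVG(amount) FROM transactions)

Result:
account
-------
ACC-104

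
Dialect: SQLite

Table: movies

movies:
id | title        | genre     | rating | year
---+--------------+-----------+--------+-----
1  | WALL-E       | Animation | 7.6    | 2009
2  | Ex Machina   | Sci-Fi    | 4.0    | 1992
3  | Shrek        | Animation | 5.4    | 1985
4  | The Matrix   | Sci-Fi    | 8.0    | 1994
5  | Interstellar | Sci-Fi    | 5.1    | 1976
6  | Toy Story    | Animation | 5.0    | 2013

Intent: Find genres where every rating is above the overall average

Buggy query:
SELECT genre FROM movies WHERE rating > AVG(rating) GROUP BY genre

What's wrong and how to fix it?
Bug: AVG() is an aggregate; it can't sit directly in WHERE

Fix: Compute the overall average in a scalar subquery and compare each group's MIN against it in HAVING

Corrected query:
SELECT genre FROM movies GROUP BY genre HAVING MIN(rating) > (SELECT AVG(rating) FROM movies)

Result:
(no rows)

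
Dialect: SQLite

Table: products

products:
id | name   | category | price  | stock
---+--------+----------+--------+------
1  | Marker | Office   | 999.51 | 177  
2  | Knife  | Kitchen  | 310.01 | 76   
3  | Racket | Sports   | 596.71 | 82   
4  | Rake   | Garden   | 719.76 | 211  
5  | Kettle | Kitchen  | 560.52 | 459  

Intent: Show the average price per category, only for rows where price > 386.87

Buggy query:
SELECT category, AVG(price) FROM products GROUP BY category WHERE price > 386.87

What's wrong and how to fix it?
Bug: Row-level WHERE must come before GROUP BY in the clause order

Fix: Place WHERE between FROM and GROUP BY

Corrected query:
SELECT category, AVG(price) FROM products WHERE price > 386.87 GROUP BY category

Result:
category | AVG(price)
---------+-----------
Garden   | 719.76    
Kitchen  | 560.52    
Office   | 999.51    
Sports   | 596.71    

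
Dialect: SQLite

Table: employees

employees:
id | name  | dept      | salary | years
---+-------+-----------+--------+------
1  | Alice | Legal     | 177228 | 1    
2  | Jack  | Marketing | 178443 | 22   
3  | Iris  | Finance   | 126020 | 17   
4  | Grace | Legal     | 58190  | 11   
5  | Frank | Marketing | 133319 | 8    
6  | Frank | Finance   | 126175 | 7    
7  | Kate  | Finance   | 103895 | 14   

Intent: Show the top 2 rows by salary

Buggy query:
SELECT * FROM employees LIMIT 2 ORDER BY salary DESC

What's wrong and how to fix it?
Bug: LIMIT must come after ORDER BY

Fix: Swap the clauses: ORDER BY first, then LIMIT

Corrected query:
SELECT * FROM employees ORDER BY salary DESC LIMIT 2

Result:
id | name  | dept      | salary | years
---+-------+-----------+--------+------
2  | Jack  | Marketing | 178443 | 22   
1  | Alice | Legal     | 177228 | 1    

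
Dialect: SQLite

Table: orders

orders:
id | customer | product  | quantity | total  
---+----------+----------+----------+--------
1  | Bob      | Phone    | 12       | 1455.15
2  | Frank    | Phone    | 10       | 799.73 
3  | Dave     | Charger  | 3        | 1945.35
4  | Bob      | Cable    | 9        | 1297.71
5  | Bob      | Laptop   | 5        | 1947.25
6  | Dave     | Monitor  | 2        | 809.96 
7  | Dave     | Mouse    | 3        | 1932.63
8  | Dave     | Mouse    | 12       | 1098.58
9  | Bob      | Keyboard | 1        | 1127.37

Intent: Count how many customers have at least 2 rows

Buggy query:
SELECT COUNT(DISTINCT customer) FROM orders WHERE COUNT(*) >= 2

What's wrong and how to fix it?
Bug: WHERE filters individual rows, not groups, so a group-level COUNT is invalid there

Fix: Group first with HAVING COUNT(*) >= 2, then COUNT the resulting groups

Corrected query:
SELECT COUNT(*) FROM (SELECT customer FROM orders GROUP BY customer HAVING COUNT(*) >= 2)

Result:
COUNT(*)
--------
2       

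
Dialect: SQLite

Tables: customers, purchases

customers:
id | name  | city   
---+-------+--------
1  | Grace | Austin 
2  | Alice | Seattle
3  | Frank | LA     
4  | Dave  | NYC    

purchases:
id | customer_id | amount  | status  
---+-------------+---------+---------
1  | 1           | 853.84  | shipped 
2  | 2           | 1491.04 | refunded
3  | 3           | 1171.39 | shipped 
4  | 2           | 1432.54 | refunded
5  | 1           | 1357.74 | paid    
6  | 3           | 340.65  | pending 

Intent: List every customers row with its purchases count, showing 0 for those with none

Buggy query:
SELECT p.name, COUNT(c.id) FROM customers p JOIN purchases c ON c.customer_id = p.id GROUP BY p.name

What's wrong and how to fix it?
Bug: INNER JOIN drops customers rows that have no matching purchases rows

Fix: Switch to LEFT JOIN to retain unmatched parent rows

Corrected query:
SELECT p.name, COUNT(c.id) FROM customers p LEFT JOIN purchases c ON c.customer_id = p.id GROUP BY p.name

Result:
name  | COUNT(c.id)
------+------------
Alice | 2          
Dave  | 0          
Frank | 2          
Grace | 2          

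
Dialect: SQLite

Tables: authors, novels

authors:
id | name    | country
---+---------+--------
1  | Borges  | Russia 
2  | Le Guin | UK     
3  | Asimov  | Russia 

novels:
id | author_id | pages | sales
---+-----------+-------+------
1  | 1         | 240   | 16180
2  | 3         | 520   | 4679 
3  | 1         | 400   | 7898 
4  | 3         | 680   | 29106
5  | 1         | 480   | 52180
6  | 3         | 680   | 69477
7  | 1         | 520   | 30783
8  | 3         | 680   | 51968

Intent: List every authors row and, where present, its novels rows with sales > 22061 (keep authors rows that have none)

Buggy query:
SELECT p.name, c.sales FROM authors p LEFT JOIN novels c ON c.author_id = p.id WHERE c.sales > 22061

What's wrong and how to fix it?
Bug: A WHERE condition on the right-hand table after LEFT JOIN drops unmatched parents

Fix: Put 'c.sales > 22061' in the JOIN's ON clause instead of WHERE

Corrected query:
SELECT p.name, c.sales FROM authors p LEFT JOIN novels c ON c.author_id = p.id AND c.sales > 22061

Result:
name    | sales
--------+------
Borges  | 30783
Borges  | 52180
Le Guin | NULL 
Asimov  | 29106
Asimov  | 51968
Asimov  | 69477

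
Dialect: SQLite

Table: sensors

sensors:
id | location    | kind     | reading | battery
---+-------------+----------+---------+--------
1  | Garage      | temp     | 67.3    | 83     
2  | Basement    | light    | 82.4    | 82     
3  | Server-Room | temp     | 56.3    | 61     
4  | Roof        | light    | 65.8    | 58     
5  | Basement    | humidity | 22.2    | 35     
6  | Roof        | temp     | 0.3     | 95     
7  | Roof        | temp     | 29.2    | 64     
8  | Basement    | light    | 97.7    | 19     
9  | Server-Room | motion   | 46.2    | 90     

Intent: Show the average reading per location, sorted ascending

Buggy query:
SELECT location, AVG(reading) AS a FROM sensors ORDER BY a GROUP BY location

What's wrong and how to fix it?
Bug: ORDER BY appears before GROUP BY; SQL clause order requires GROUP BY first

Fix: Reorder: SELECT … FROM … GROUP BY … ORDER BY …

Corrected query:
SELECT location, AVG(reading) AS a FROM sensors GROUP BY location ORDER BY a

Result:
location    | a        
------------+----------
Roof        | 31.766667
Server-Room | 51.25    
Garage      | 67.3     
Basement    | 67.433333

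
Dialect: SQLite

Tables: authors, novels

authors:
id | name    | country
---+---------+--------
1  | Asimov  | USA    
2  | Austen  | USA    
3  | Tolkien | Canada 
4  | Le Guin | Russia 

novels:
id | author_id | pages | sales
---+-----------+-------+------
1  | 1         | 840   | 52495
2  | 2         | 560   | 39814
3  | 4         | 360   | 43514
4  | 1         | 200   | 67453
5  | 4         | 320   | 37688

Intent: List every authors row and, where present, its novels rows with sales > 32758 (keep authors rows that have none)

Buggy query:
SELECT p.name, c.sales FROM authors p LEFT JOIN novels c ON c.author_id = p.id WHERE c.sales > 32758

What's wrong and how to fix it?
Bug: Filtering c.sales in WHERE discards the NULL rows produced by LEFT JOIN, turning it into an inner join

Fix: Move the right-table condition into the ON clause so unmatched parents are kept

Corrected query:
SELECT p.name, c.sales FROM authors p LEFT JOIN novels c ON c.author_id = p.id AND c.sales > 32758

Result:
name    | sales
--------+------
Asimov  | 52495
Asimov  | 67453
Austen  | 39814
Tolkien | NULL 
Le Guin | 37688
Le Guin | 43514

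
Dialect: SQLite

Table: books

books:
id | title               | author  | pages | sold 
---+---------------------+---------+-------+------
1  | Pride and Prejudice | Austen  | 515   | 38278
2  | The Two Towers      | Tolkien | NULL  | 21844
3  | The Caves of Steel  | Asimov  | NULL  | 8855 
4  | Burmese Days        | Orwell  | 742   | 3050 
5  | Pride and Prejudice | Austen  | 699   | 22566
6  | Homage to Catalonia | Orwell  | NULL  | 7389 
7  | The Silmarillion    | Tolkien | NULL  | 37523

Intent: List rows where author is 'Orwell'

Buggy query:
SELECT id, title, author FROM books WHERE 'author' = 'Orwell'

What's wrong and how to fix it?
Bug: 'author' in single quotes is a string literal, not the column; the comparison is literal-vs-literal and never true

Fix: Remove the quotes around the column name (or use double quotes for an identifier)

Corrected query:
SELECT id, title, author FROM books WHERE author = 'Orwell'

Result:
id | title               | author
---+---------------------+-------
4  | Burmese Days        | Orwell
6  | Homage to Catalonia | Orwell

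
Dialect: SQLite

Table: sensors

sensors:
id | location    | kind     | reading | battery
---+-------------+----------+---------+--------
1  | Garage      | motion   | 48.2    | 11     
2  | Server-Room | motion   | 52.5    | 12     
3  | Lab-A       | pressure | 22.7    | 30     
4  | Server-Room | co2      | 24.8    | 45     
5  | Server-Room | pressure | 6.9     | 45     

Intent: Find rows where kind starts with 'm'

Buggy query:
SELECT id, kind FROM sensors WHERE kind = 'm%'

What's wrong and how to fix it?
Bug: '=' compares the literal string including the % character; pattern matching needs LIKE

Fix: Replace '=' with LIKE so 'm%' is treated as a pattern

Corrected query:
SELECT id, kind FROM sensors WHERE kind LIKE 'm%'

Result:
id | kind  
---+-------
1  | motion
2  | motion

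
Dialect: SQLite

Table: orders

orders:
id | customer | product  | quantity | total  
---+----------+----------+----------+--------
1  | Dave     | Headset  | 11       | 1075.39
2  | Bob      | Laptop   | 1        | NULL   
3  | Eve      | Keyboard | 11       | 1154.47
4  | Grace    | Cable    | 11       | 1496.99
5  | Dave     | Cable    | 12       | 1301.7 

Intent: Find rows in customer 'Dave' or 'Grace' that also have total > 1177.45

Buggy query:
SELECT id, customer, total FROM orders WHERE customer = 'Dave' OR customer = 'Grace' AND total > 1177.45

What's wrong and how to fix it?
Bug: AND binds tighter than OR, so this parses as customer = 'Dave' OR (customer = 'Grace' AND total > 1177.45)

Fix: Group the OR with parentheses (or use IN), then AND the threshold

Corrected query:
SELECT id, customer, total FROM orders WHERE (customer = 'Dave' OR customer = 'Grace') AND total > 1177.45

Result:
id | customer | total  
---+----------+--------
4  | Grace    | 1496.99
5  | Dave     | 1301.7 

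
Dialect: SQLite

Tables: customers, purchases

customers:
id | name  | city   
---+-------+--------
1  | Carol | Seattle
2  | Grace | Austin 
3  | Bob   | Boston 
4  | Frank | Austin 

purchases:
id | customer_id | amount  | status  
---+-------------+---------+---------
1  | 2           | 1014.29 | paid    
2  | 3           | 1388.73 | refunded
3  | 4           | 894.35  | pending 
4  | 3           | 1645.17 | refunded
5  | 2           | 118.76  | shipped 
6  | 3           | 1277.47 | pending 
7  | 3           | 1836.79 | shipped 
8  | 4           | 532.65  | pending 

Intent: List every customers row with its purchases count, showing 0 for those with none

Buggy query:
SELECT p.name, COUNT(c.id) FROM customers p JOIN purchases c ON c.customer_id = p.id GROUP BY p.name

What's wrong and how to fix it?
Bug: INNER JOIN drops customers rows that have no matching purchases rows

Fix: Switch to LEFT JOIN to retain unmatched parent rows

Corrected query:
SELECT p.name, COUNT(c.id) FROM customers p LEFT JOIN purchases c ON c.customer_id = p.id GROUP BY p.name

Result:
name  | COUNT(c.id)
------+------------
Bob   | 4          
Carol | 0          
Frank | 2          
Grace | 2          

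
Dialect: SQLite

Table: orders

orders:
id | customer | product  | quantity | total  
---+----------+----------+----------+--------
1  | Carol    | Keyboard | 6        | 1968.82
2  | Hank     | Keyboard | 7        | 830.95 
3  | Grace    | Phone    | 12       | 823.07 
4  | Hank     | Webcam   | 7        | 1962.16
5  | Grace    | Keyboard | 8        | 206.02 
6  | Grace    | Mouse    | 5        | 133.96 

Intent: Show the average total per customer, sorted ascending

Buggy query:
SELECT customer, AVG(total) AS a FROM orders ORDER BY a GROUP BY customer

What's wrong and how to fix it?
Bug: GROUP BY must precede ORDER BY

Fix: Move ORDER BY to the end, after GROUP BY

Corrected query:
SELECT customer, AVG(total) AS a FROM orders GROUP BY customer ORDER BY a

Result:
customer | a         
---------+-----------
Grace    | 387.683333
Hank     | 1396.555  
Carol    | 1968.82   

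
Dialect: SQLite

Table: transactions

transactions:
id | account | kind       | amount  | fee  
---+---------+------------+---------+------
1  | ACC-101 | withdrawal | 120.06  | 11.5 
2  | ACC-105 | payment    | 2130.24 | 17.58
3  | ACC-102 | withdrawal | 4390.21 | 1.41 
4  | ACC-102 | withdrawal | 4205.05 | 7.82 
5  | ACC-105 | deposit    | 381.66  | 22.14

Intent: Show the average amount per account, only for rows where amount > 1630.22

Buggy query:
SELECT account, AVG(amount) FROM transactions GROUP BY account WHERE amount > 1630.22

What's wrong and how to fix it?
Bug: Row-level WHERE must come before GROUP BY in the clause order

Fix: Place WHERE between FROM and GROUP BY

Corrected query:
SELECT account, AVG(amount) FROM transactions WHERE amount > 1630.22 GROUP BY account

Result:
account | AVG(amount)
--------+------------
ACC-102 | 4297.63    
ACC-105 | 2130.24    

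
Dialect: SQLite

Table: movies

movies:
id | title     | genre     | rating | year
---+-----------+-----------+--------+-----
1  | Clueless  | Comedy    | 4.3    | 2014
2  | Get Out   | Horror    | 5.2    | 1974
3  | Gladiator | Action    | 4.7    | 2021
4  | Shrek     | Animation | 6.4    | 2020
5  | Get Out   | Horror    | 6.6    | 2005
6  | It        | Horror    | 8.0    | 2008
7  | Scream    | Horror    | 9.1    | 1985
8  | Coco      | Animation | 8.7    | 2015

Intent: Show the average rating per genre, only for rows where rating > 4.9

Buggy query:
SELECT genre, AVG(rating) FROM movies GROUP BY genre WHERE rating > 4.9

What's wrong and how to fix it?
Bug: WHERE cannot follow GROUP BY

Fix: Move the WHERE clause before GROUP BY

Corrected query:
SELECT genre, AVG(rating) FROM movies WHERE rating > 4.9 GROUP BY genre

Result:
genre     | AVG(rating)
----------+------------
Animation | 7.55       
Horror    | 7.225      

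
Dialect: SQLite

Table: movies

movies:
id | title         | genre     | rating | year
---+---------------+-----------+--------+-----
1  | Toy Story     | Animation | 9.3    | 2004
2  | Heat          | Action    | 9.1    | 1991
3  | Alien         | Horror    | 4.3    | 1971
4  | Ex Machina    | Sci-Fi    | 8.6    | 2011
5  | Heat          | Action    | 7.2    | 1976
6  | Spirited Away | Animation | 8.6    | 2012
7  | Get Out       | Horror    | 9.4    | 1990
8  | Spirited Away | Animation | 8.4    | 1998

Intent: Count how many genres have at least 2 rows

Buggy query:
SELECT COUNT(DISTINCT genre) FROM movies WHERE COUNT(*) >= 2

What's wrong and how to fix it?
Bug: COUNT(*) cannot appear in WHERE; the per-group count doesn't exist yet

Fix: Group first with HAVING COUNT(*) >= 2, then COUNT the resulting groups

Corrected query:
SELECT COUNT(*) FROM (SELECT genre FROM movies GROUP BY genre HAVING COUNT(*) >= 2)

Result:
COUNT(*)
--------
3       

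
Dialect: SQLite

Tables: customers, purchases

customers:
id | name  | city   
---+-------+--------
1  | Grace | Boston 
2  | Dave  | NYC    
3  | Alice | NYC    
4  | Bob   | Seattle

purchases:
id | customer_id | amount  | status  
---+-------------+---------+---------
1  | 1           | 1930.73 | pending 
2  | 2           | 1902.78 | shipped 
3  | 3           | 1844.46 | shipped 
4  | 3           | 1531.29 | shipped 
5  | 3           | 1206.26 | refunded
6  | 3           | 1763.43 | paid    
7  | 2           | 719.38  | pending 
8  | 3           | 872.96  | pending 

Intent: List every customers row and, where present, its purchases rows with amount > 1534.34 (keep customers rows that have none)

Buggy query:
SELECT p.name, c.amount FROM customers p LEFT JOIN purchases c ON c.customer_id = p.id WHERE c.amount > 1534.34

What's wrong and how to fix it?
Bug: A WHERE condition on the right-hand table after LEFT JOIN drops unmatched parents

Fix: Move the right-table condition into the ON clause so unmatched parents are kept

Corrected query:
SELECT p.name, c.amount FROM customers p LEFT JOIN purchases c ON c.customer_id = p.id AND c.amount > 1534.34

Result:
name  | amount 
------+--------
Grace | 1930.73
Dave  | 1902.78
Alice | 1763.43
Alice | 1844.46
Bob   | NULL   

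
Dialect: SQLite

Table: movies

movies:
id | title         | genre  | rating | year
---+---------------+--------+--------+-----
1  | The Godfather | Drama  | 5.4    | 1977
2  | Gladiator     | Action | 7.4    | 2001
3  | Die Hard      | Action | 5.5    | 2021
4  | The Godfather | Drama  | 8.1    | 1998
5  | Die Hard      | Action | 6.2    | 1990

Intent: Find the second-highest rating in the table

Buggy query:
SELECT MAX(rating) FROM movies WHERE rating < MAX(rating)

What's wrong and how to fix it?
Bug: The inner MAX is an aggregate inside WHERE, which is not allowed

Fix: Put the inner MAX in a scalar subquery

Corrected query:
SELECT MAX(rating) FROM movies WHERE rating < (SELECT MAX(rating) FROM movies)

Result:
MAX(rating)
-----------
7.4        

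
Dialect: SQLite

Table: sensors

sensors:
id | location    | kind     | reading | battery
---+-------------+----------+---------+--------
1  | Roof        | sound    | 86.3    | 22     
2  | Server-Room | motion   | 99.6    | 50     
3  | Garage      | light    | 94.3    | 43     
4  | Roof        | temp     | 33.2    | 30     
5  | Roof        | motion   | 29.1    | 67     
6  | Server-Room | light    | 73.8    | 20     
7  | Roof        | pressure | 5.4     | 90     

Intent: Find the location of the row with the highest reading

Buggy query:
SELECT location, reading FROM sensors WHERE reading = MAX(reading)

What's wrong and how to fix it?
Bug: MAX(reading) is an aggregate and cannot be used directly in WHERE

Fix: Wrap MAX in a scalar subquery so WHERE compares against a single value

Corrected query:
SELECT location, reading FROM sensors WHERE reading = (SELECT MAX(reading) FROM sensors)

Result:
location    | reading
------------+--------
Server-Room | 99.6   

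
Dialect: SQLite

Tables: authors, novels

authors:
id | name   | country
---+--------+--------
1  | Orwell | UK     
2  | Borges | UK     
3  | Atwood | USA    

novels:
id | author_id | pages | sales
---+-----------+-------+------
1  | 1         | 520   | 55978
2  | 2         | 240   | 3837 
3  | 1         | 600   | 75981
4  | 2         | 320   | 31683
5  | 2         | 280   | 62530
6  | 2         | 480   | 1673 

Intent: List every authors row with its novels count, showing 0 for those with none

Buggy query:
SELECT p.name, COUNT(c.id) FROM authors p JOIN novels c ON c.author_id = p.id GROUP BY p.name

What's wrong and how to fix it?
Bug: INNER JOIN drops authors rows that have no matching novels rows

Fix: Use LEFT JOIN so parents without children still appear (COUNT(c.id) gives 0)

Corrected query:
SELECT p.name, COUNT(c.id) FROM authors p LEFT JOIN novels c ON c.author_id = p.id GROUP BY p.name

Result:
name   | COUNT(c.id)
-------+------------
Atwood | 0          
Borges | 4          
Orwell | 2          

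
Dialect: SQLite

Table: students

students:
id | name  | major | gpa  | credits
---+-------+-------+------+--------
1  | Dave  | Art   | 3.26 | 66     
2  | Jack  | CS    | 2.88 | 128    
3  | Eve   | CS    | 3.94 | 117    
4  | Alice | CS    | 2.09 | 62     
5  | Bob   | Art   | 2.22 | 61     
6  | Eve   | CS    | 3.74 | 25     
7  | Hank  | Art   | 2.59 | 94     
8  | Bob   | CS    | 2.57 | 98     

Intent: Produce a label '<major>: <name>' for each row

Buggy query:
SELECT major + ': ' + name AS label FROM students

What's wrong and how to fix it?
Bug: '+' is numeric addition; on text columns SQLite converts them to 0 instead of concatenating

Fix: Replace + with || to concatenate text

Corrected query:
SELECT major || ': ' || name AS label FROM students

Result:
label    
---------
Art: Dave
CS: Jack 
CS: Eve  
CS: Alice
Art: Bob 
CS: Eve  
Art: Hank
CS: Bob  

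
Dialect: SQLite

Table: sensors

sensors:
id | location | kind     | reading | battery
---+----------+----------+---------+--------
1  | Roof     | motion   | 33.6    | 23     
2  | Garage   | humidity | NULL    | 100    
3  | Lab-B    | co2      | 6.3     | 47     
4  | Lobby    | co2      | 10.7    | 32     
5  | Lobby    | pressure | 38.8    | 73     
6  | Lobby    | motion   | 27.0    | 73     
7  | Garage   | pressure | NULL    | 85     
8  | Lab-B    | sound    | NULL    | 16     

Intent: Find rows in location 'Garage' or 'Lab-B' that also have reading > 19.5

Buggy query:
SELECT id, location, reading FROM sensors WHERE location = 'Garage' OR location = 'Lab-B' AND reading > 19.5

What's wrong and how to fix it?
Bug: Without parentheses, AND is evaluated before OR, so the reading filter only applies to the 'Lab-B' branch

Fix: Add parentheses around the OR so the AND applies to both alternatives

Corrected query:
SELECT id, location, reading FROM sensors WHERE (location = 'Garage' OR location = 'Lab-B') AND reading > 19.5

Result:
(no rows)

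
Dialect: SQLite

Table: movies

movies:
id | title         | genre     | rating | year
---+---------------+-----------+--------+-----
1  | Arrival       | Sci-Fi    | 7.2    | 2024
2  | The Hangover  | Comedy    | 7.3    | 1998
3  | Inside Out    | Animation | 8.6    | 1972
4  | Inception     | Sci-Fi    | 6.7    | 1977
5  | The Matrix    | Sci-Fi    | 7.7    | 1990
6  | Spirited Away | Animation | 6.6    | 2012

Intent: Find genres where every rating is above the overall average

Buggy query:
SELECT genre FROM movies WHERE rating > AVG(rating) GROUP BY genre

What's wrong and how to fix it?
Bug: AVG() is an aggregate; it can't sit directly in WHERE

Fix: Use a subquery for AVG and a HAVING MIN(...) filter so the condition holds for every row in the group

Corrected query:
SELECT genre FROM movies GROUP BY genre HAVING MIN(rating) > (SELECT AVG(rating) FROM movies)

Result:
(no rows)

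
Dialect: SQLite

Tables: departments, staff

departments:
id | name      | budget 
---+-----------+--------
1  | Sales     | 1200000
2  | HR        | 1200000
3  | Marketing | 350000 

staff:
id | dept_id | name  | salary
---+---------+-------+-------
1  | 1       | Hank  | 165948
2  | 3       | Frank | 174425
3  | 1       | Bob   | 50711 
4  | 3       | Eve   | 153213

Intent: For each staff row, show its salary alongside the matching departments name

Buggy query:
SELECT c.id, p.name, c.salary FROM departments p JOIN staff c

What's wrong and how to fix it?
Bug: JOIN with no ON clause produces a cartesian product; every staff row pairs with every departments row

Fix: Add ON c.dept_id = p.id to the JOIN

Corrected query:
SELECT c.id, p.name, c.salary FROM departments p JOIN staff c ON c.dept_id = p.id

Result:
id | name      | salary
---+-----------+-------
1  | Sales     | 165948
2  | Marketing | 174425
3  | Sales     | 50711 
4  | Marketing | 153213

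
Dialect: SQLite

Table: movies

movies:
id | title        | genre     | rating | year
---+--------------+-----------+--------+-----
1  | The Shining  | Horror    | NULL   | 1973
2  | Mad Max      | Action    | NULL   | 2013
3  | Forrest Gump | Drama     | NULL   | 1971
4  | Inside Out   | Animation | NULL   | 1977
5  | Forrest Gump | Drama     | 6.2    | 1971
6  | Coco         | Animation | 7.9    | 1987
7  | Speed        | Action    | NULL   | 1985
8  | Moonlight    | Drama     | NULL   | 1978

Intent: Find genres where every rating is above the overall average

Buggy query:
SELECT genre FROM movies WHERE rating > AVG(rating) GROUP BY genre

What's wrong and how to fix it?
Bug: AVG() is an aggregate; it can't sit directly in WHERE

Fix: Use a subquery for AVG and a HAVING MIN(...) filter so the condition holds for every row in the group

Corrected query:
SELECT genre FROM movies GROUP BY genre HAVING MIN(rating) > (SELECT AVG(rating) FROM movies)

Result:
genre    
---------
Animation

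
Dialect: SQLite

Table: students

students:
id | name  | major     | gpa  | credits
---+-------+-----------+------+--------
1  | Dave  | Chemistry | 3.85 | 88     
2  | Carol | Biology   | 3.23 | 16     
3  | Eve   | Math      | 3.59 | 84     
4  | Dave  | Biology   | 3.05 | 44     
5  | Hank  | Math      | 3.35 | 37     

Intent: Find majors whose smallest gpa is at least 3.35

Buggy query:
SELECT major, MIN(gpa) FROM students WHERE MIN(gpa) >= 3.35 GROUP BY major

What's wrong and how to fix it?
Bug: Aggregates like MIN are computed per group after WHERE runs

Fix: Replace WHERE with HAVING after the GROUP BY

Corrected query:
SELECT major, MIN(gpa) FROM students GROUP BY major HAVING MIN(gpa) >= 3.35

Result:
major     | MIN(gpa)
----------+---------
Chemistry | 3.85    
Math      | 3.35    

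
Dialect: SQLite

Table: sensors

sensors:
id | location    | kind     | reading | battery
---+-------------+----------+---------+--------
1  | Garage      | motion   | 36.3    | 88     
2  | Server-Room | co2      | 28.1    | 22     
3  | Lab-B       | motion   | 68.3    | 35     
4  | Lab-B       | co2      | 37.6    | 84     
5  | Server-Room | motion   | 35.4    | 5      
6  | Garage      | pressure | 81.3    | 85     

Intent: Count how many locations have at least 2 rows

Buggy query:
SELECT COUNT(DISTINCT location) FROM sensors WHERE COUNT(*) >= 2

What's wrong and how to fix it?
Bug: COUNT(*) cannot appear in WHERE; the per-group count doesn't exist yet

Fix: Group first with HAVING COUNT(*) >= 2, then COUNT the resulting groups

Corrected query:
SELECT COUNT(*) FROM (SELECT location FROM sensors GROUP BY location HAVING COUNT(*) >= 2)

Result:
COUNT(*)
--------
3       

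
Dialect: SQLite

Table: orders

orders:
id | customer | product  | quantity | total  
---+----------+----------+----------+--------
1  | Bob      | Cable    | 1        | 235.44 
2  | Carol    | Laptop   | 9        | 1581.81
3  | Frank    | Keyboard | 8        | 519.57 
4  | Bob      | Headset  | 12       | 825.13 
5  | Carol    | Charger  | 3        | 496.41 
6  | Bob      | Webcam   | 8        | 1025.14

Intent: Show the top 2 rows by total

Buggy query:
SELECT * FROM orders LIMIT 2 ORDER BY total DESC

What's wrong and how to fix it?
Bug: ORDER BY cannot follow LIMIT; LIMIT is the final clause

Fix: Swap the clauses: ORDER BY first, then LIMIT

Corrected query:
SELECT * FROM orders ORDER BY total DESC LIMIT 2

Result:
id | customer | product | quantity | total  
---+----------+---------+----------+--------
2  | Carol    | Laptop  | 9        | 1581.81
6  | Bob      | Webcam  | 8        | 1025.14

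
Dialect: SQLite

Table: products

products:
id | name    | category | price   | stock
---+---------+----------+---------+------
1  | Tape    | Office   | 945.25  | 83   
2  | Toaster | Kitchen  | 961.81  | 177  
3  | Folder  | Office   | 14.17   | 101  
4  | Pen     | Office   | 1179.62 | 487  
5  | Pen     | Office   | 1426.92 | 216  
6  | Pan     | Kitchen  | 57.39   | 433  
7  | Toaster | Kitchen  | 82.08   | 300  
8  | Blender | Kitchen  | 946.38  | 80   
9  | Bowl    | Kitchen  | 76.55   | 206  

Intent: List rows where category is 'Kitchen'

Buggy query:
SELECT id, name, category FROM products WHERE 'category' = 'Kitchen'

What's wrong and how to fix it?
Bug: 'category' in single quotes is a string literal, not the column; the comparison is literal-vs-literal and never true

Fix: Remove the quotes around the column name (or use double quotes for an identifier)

Corrected query:
SELECT id, name, category FROM products WHERE category = 'Kitchen'

Result:
id | name    | category
---+---------+---------
2  | Toaster | Kitchen 
6  | Pan     | Kitchen 
7  | Toaster | Kitchen 
8  | Blender | Kitchen 
9  | Bowl    | Kitchen 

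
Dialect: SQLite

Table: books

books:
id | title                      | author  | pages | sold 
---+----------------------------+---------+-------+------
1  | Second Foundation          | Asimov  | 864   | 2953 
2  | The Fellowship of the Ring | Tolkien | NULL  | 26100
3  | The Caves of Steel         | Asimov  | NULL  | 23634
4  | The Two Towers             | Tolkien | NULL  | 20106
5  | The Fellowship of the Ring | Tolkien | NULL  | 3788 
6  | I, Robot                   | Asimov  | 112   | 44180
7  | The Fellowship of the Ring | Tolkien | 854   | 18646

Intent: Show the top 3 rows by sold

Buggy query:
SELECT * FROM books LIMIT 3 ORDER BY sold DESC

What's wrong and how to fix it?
Bug: ORDER BY cannot follow LIMIT; LIMIT is the final clause

Fix: Swap the clauses: ORDER BY first, then LIMIT

Corrected query:
SELECT * FROM books ORDER BY sold DESC LIMIT 3

Result:
id | title                      | author  | pages | sold 
---+----------------------------+---------+-------+------
6  | I, Robot                   | Asimov  | 112   | 44180
2  | The Fellowship of the Ring | Tolkien | NULL  | 26100
3  | The Caves of Steel         | Asimov  | NULL  | 23634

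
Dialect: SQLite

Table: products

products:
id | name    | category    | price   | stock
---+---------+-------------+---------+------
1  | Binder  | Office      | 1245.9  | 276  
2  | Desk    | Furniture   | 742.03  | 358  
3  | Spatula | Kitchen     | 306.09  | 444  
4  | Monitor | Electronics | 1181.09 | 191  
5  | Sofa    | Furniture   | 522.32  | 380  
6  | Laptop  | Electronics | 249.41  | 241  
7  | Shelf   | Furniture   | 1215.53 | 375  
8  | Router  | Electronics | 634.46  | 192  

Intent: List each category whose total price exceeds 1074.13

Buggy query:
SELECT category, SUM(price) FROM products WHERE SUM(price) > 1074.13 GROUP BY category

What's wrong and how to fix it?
Bug: SUM(price) is an aggregate, but WHERE filters rows before aggregation

Fix: Use HAVING (which filters groups after aggregation) instead of WHERE

Corrected query:
SELECT category, SUM(price) FROM products GROUP BY category HAVING SUM(price) > 1074.13

Result:
category    | SUM(price)
------------+-----------
Electronics | 2064.96   
Furniture   | 2479.88   
Office      | 1245.9    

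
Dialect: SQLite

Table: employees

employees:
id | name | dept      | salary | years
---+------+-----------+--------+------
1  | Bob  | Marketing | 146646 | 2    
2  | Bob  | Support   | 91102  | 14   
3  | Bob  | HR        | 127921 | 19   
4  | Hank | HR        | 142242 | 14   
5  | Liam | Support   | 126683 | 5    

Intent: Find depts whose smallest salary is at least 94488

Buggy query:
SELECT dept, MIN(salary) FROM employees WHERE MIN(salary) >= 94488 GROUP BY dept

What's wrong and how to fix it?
Bug: Aggregates like MIN are computed per group after WHERE runs

Fix: Use HAVING for the per-group MIN condition

Corrected query:
SELECT dept, MIN(salary) FROM employees GROUP BY dept HAVING MIN(salary) >= 94488

Result:
dept      | MIN(salary)
----------+------------
HR        | 127921     
Marketing | 146646     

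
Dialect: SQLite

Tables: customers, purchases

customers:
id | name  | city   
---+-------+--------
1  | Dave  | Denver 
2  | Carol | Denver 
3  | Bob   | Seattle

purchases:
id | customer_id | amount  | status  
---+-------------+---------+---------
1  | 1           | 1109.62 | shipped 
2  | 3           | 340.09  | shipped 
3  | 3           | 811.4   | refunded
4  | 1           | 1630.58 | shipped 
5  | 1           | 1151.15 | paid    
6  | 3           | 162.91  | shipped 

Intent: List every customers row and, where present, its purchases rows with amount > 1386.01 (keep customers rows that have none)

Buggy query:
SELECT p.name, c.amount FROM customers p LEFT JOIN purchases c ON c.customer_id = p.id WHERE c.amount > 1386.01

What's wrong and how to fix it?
Bug: A WHERE condition on the right-hand table after LEFT JOIN drops unmatched parents

Fix: Put 'c.amount > 1386.01' in the JOIN's ON clause instead of WHERE

Corrected query:
SELECT p.name, c.amount FROM customers p LEFT JOIN purchases c ON c.customer_id = p.id AND c.amount > 1386.01

Result:
name  | amount 
------+--------
Dave  | 1630.58
Carol | NULL   
Bob   | NULL   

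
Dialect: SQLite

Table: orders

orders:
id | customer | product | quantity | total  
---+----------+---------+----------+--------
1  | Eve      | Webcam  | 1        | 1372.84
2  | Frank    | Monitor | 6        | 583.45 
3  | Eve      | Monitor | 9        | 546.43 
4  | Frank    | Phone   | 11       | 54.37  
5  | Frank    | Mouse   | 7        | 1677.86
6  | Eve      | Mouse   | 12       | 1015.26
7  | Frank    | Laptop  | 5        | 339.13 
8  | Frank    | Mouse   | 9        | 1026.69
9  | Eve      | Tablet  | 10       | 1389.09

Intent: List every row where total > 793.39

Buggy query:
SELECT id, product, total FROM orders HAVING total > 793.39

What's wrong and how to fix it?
Bug: This is a non-aggregate query (no GROUP BY, no aggregates), so in SQLite the HAVING clause is invalid here; a row-level condition belongs in WHERE

Fix: Use WHERE for row-level filtering

Corrected query:
SELECT id, product, total FROM orders WHERE total > 793.39

Result:
id | product | total  
---+---------+--------
1  | Webcam  | 1372.84
5  | Mouse   | 1677.86
6  | Mouse   | 1015.26
8  | Mouse   | 1026.69
9  | Tablet  | 1389.09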